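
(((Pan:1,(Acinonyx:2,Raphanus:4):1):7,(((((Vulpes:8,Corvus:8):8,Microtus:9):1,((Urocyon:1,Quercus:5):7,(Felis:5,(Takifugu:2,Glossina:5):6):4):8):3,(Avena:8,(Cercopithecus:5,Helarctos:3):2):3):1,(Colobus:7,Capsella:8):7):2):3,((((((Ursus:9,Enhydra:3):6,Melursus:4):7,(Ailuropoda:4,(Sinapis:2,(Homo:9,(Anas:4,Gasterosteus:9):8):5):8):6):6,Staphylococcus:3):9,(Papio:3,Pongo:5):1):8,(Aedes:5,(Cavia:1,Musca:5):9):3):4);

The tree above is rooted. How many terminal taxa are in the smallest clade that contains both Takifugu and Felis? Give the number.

The MRCA of Takifugu and Felis is the node subtending (Felis,(Takifugu,Glossina)).
That clade contains 3 terminal taxa: Felis, Glossina, Takifugu.

3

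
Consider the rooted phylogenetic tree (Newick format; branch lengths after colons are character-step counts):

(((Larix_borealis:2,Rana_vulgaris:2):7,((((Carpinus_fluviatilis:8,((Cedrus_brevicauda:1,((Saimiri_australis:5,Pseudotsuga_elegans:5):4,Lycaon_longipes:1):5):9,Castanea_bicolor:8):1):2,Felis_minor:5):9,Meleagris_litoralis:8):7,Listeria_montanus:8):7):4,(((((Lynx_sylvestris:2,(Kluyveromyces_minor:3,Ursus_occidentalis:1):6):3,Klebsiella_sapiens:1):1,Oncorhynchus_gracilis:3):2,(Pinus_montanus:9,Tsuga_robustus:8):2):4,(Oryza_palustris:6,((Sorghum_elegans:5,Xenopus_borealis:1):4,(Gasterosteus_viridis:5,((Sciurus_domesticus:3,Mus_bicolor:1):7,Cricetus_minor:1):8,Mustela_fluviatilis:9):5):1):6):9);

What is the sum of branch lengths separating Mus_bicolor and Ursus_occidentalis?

The path runs Mus_bicolor → … → MRCA → … → Ursus_occidentalis; the MRCA is the node subtending (((((Lynx_sylvestris,(Kluyveromyces_minor,Ursus_occidentalis)),Klebsiella_sapiens),Oncorhynchus_gracilis),(Pinus_montanus,Tsuga_robustus)),(Oryza_palustris,((Sorghum_elegans,Xenopus_borealis),(Gasterosteus_viridis,((Sciurus_domesticus,Mus_bicolor),Cricetus_minor),Mustela_fluviatilis)))).
Branch lengths along that path: 1 + 7 + 8 + 5 + 1 + 6 + 4 + 2 + 1 + 3 + 6 + 1 = 45.

45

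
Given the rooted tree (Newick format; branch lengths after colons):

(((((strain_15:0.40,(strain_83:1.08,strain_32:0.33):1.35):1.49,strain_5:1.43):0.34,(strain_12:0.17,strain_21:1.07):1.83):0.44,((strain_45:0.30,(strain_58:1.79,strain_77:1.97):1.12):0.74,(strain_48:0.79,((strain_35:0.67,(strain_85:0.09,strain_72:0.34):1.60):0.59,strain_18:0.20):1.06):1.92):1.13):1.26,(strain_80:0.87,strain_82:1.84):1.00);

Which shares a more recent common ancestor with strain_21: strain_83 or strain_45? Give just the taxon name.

strain_83

The MRCA of strain_21 and strain_83 subtends (((strain_15,(strain_83,strain_32)),strain_5),(strain_12,strain_21)) (6 taxa).
The MRCA of strain_21 and strain_45 subtends ((((strain_15,(strain_83,strain_32)),strain_5),(strain_12,strain_21)),((strain_45,(strain_58,strain_77)),(strain_48,((strain_35,(strain_85,strain_72)),strain_18)))) (14 taxa).
The first is nested inside the second, so strain_21 shares a more recent common ancestor with strain_83.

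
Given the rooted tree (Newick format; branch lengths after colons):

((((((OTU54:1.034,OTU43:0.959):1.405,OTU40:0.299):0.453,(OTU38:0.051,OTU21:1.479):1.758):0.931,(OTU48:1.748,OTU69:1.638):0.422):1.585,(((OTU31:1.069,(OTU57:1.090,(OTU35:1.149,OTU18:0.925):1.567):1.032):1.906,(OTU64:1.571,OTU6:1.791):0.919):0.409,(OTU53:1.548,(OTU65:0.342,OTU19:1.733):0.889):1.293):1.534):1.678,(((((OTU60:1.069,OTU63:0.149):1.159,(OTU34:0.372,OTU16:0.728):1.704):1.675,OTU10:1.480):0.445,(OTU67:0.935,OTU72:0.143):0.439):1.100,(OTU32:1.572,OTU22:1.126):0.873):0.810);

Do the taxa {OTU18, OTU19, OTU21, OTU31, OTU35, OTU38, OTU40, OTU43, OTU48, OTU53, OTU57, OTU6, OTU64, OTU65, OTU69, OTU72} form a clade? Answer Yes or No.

No

The MRCA of the listed taxa is the root, so the smallest clade containing them is the whole tree.
That clade also contains OTU10, OTU16, OTU22, OTU32, OTU34, OTU54, OTU60, OTU63, OTU67, which are not in the proposed group, so the group is not monophyletic.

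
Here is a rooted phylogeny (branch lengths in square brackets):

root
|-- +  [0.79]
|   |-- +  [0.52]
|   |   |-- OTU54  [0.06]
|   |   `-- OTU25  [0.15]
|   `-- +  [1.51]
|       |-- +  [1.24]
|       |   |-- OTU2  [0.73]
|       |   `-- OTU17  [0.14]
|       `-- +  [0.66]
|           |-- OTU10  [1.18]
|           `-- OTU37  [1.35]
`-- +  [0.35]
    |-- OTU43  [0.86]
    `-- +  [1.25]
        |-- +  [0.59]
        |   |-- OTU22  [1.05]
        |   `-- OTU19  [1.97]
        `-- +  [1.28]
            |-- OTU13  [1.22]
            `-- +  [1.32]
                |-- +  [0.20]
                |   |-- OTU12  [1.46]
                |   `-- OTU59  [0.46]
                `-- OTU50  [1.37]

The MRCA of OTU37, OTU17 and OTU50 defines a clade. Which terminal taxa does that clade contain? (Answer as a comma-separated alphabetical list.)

OTU10, OTU12, OTU13, OTU17, OTU19, OTU2, OTU22, OTU25, OTU37, OTU43, OTU50, OTU54, OTU59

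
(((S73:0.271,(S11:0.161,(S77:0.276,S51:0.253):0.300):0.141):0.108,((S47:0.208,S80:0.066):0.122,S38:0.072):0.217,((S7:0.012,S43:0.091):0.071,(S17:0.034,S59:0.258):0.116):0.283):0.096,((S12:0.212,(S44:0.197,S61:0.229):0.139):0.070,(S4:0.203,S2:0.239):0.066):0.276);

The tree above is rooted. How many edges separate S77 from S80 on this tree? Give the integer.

The MRCA of S77 and S80 is the node subtending ((S73,(S11,(S77,S51))),((S47,S80),S38),((S7,S43),(S17,S59))).
From S77 up to that node: 4 branches. From S80 up to the same node: 3 branches. Total: 4 + 3 = 7.

7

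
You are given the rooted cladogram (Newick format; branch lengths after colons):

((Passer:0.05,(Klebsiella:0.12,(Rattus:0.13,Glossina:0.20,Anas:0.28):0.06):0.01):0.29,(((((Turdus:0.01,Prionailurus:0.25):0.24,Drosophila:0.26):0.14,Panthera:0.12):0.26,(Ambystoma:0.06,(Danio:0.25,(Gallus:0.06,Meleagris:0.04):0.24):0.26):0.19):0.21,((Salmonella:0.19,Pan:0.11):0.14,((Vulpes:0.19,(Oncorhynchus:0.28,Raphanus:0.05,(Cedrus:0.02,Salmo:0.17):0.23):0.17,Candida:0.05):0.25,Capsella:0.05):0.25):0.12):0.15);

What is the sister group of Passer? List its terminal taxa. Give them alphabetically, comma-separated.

Anas, Glossina, Klebsiella, Rattus

Passer attaches to the tree at the node subtending (Passer,(Klebsiella,(Rattus,Glossina,Anas))).
The other lineage descending from that same node — the sister group — is (Klebsiella,(Rattus,Glossina,Anas)); its 4 tips in alphabetical order are the answer.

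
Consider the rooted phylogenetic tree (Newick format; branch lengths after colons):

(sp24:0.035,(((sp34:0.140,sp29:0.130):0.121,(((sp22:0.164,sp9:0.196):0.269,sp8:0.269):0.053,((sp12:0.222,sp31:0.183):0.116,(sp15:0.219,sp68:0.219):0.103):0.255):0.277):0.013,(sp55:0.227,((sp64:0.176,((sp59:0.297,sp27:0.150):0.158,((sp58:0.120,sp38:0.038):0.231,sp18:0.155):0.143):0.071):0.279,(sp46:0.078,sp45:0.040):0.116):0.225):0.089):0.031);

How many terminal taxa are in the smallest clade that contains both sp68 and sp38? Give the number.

18

The MRCA of sp68 and sp38 is the node subtending (((sp34,sp29),(((sp22,sp9),sp8),((sp12,sp31),(sp15,sp68)))),(sp55,((sp64,((sp59,sp27),((sp58,sp38),sp18))),(sp46,sp45)))).
That clade contains 18 terminal taxa: sp12, sp15, sp18, sp22, sp27, sp29, sp31, sp34, sp38, sp45, sp46, sp55, sp58, sp59, sp64, sp68, sp8, sp9.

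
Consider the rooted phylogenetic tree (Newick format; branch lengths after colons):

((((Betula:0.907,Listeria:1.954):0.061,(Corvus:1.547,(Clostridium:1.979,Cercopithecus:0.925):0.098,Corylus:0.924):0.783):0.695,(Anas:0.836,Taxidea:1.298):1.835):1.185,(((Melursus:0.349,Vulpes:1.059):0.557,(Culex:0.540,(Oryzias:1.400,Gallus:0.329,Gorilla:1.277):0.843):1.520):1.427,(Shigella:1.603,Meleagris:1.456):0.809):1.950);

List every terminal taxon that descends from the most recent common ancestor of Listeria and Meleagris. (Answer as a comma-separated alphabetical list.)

Anas, Betula, Cercopithecus, Clostridium, Corvus, Corylus, Culex, Gallus, Gorilla, Listeria, Meleagris, Melursus, Oryzias, Shigella, Taxidea, Vulpes

Tracing Listeria: it sits inside (Betula,Listeria).
Tracing Meleagris: it sits inside (Shigella,Meleagris).
The smallest clade enclosing both is the whole tree (their MRCA is the root), so the answer is all 16 tips in alphabetical order.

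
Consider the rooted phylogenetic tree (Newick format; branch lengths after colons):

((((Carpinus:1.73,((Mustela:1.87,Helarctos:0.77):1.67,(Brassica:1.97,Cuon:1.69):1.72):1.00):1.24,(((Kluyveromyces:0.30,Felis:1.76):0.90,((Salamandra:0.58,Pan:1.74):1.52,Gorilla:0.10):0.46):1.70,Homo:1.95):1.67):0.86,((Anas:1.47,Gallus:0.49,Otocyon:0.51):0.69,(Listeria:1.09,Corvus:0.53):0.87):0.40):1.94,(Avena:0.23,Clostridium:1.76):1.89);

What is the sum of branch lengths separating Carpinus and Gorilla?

6.90

The path runs Carpinus → … → MRCA → … → Gorilla; the MRCA is the node subtending ((Carpinus,((Mustela,Helarctos),(Brassica,Cuon))),(((Kluyveromyces,Felis),((Salamandra,Pan),Gorilla)),Homo)).
Branch lengths along that path: 1.73 + 1.24 + 1.67 + 1.70 + 0.46 + 0.10 = 6.90.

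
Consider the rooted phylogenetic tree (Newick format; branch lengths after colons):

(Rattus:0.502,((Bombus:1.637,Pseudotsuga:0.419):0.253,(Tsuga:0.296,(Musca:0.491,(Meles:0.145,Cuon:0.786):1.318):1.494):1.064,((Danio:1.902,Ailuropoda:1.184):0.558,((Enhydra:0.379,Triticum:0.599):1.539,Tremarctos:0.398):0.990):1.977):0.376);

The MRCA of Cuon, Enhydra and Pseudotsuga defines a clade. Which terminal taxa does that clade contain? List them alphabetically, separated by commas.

Tracing Cuon: it sits inside (Meles,Cuon).
Tracing Enhydra: it sits inside (Enhydra,Triticum).
Tracing Pseudotsuga: it sits inside (Bombus,Pseudotsuga).
The smallest clade enclosing all 3 is ((Bombus,Pseudotsuga),(Tsuga,(Musca,(Meles,Cuon))),((Danio,Ailuropoda),((Enhydra,Triticum),Tremarctos))); the answer is its 11 terminal taxa in alphabetical order.

Ailuropoda, Bombus, Cuon, Danio, Enhydra, Meles, Musca, Pseudotsuga, Tremarctos, Triticum, Tsuga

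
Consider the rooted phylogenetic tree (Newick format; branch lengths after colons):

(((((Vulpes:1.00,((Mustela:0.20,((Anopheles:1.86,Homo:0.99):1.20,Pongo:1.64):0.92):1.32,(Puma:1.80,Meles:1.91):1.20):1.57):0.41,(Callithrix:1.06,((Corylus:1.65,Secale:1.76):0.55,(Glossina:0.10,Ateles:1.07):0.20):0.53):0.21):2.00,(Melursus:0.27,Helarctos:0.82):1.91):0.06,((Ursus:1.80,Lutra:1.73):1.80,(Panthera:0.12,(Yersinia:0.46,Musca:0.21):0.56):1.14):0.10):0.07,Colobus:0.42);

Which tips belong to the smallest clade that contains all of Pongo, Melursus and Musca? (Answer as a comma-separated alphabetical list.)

Tracing Pongo: it sits inside ((Anopheles,Homo),Pongo).
Tracing Melursus: it sits inside (Melursus,Helarctos).
Tracing Musca: it sits inside (Yersinia,Musca).
The smallest clade enclosing all 3 is ((((Vulpes,((Mustela,((Anopheles,Homo),Pongo)),(Puma,Meles))),(Callithrix,((Corylus,Secale),(Glossina,Ateles)))),(Melursus,Helarctos)),((Ursus,Lutra),(Panthera,(Yersinia,Musca)))); the answer is its 19 terminal taxa in alphabetical order.

Anopheles, Ateles, Callithrix, Corylus, Glossina, Helarctos, Homo, Lutra, Meles, Melursus, Musca, Mustela, Panthera, Pongo, Puma, Secale, Ursus, Vulpes, Yersinia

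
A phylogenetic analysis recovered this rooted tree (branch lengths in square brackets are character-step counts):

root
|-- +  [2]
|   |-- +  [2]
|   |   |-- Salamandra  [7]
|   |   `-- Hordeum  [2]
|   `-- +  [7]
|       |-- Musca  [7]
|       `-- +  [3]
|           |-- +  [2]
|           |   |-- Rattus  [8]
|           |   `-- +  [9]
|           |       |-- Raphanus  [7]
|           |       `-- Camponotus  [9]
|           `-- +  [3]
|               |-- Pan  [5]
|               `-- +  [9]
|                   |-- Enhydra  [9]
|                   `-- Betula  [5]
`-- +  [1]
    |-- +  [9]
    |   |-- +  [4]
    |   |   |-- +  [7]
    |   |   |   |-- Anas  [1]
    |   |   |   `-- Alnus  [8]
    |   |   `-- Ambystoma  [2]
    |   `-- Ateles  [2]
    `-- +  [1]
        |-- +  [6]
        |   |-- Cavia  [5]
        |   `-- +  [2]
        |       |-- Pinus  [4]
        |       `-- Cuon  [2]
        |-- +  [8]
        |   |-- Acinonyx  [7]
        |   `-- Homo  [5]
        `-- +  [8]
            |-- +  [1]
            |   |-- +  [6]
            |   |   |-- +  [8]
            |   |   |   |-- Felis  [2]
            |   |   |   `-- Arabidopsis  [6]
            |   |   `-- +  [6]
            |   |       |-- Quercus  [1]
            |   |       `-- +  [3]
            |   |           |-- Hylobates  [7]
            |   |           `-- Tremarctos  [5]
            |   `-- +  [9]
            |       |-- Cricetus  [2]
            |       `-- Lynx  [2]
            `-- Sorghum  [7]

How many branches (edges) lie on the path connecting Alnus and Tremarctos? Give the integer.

The MRCA of Alnus and Tremarctos is the node subtending ((((Anas,Alnus),Ambystoma),Ateles),((Cavia,(Pinus,Cuon)),(Acinonyx,Homo),((((Felis,Arabidopsis),(Quercus,(Hylobates,Tremarctos))),(Cricetus,Lynx)),Sorghum))).
From Alnus up to that node: 4 branches. From Tremarctos up to the same node: 7 branches. Total: 4 + 7 = 11.

11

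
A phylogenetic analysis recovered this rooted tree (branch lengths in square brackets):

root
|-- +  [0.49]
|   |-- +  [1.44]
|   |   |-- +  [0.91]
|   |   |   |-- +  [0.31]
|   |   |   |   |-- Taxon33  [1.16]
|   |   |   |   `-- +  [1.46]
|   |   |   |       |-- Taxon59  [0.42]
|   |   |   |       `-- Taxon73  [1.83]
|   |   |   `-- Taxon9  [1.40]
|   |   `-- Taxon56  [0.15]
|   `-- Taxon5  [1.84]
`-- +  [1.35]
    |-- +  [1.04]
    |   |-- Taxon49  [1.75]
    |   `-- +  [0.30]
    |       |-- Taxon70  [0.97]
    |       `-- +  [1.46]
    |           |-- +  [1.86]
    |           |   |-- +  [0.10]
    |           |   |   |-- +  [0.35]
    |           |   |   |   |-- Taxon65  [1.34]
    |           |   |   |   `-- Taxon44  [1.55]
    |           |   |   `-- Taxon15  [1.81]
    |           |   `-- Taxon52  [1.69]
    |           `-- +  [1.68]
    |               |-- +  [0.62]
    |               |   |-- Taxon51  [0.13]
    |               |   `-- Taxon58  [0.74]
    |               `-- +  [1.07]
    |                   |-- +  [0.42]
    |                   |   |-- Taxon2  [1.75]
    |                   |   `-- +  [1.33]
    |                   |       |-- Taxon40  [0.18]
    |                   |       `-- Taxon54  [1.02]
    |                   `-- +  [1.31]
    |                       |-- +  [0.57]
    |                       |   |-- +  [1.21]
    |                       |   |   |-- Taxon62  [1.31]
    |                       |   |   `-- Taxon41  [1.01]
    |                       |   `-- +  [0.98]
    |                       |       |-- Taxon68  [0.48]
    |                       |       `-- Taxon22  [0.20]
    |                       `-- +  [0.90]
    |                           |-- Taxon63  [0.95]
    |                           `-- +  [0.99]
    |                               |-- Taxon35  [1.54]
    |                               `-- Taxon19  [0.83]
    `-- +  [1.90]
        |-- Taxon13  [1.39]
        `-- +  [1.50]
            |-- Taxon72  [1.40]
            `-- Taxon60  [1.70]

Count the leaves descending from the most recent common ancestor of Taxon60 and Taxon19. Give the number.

21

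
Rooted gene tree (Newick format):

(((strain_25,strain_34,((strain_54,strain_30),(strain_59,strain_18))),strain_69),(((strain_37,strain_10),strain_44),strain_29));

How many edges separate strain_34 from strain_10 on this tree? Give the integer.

The MRCA of strain_34 and strain_10 is the root of the tree.
From strain_34 up to that node: 3 branches. From strain_10 up to the same node: 4 branches. Total: 3 + 4 = 7.

7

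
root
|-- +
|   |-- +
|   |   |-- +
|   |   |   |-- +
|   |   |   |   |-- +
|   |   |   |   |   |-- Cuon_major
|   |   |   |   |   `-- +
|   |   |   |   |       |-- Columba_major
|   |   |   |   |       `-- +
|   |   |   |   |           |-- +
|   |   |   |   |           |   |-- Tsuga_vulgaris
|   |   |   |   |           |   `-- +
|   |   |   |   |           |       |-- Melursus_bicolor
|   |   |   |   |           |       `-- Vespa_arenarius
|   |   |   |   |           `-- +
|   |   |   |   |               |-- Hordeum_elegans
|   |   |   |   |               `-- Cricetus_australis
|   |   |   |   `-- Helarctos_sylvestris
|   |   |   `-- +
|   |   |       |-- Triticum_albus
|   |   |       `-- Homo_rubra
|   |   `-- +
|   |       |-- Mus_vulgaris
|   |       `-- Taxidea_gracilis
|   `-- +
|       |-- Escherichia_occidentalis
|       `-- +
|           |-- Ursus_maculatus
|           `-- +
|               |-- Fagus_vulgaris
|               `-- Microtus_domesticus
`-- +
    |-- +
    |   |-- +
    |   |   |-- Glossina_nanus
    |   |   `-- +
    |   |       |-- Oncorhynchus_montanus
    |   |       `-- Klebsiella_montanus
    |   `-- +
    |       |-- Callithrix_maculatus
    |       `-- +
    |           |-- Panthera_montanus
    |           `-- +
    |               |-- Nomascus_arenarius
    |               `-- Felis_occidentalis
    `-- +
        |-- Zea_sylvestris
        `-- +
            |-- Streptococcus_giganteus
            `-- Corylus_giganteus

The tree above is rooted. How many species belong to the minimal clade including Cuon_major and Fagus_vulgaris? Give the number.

16

The MRCA of Cuon_major and Fagus_vulgaris is the node subtending (((((Cuon_major,(Columba_major,((Tsuga_vulgaris,(Melursus_bicolor,Vespa_arenarius)),(Hordeum_elegans,Cricetus_australis)))),Helarctos_sylvestris),(Triticum_albus,Homo_rubra)),(Mus_vulgaris,Taxidea_gracilis)),(Escherichia_occidentalis,(Ursus_maculatus,(Fagus_vulgaris,Microtus_domesticus)))).
That clade contains 16 terminal taxa: Columba_major, Cricetus_australis, Cuon_major, Escherichia_occidentalis, Fagus_vulgaris, Helarctos_sylvestris, Homo_rubra, Hordeum_elegans, Melursus_bicolor, Microtus_domesticus, Mus_vulgaris, Taxidea_gracilis, Triticum_albus, Tsuga_vulgaris, Ursus_maculatus, Vespa_arenarius.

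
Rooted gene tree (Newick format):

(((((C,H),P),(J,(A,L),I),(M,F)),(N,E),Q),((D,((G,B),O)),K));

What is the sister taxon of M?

M attaches to the tree at the node subtending (M,F).
The other lineage descending from that same node — the sister group — is the single tip F.

F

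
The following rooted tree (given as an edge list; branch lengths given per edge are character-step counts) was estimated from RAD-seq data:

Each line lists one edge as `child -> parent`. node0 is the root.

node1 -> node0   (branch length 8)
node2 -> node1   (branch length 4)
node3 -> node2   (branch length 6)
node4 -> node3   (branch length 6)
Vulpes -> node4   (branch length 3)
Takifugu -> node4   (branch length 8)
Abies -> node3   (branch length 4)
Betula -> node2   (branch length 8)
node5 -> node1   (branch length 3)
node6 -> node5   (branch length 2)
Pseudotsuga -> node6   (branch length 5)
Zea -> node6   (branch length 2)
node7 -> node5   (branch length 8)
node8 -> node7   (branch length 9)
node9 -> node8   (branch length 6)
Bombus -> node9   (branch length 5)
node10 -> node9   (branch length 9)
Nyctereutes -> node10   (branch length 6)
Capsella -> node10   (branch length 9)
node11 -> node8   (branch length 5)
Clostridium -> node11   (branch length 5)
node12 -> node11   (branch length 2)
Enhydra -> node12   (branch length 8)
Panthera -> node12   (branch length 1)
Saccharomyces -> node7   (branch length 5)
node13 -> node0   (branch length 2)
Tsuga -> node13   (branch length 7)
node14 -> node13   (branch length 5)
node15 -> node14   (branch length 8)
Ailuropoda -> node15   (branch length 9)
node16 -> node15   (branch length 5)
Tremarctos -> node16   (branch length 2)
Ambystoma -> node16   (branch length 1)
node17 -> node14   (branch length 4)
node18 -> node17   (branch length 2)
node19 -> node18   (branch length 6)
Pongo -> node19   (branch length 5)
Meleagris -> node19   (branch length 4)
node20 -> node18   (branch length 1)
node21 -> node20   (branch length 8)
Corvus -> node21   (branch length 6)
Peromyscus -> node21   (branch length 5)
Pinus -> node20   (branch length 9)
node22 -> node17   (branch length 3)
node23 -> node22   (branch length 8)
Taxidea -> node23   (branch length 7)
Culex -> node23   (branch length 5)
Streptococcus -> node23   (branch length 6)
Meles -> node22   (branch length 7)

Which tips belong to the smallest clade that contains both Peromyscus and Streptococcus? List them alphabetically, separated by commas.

Tracing Peromyscus: it sits inside (Corvus,Peromyscus).
Tracing Streptococcus: it sits inside (Taxidea,Culex,Streptococcus).
The smallest clade enclosing both is (((Pongo,Meleagris),((Corvus,Peromyscus),Pinus)),((Taxidea,Culex,Streptococcus),Meles)); the answer is its 9 terminal taxa in alphabetical order.

Corvus, Culex, Meleagris, Meles, Peromyscus, Pinus, Pongo, Streptococcus, Taxidea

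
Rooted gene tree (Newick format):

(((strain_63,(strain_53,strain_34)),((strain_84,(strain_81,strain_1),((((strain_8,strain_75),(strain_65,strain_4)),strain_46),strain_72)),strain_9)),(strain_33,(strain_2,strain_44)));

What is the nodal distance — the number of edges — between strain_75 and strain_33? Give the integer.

10

The MRCA of strain_75 and strain_33 is the root of the tree.
From strain_75 up to that node: 8 branches. From strain_33 up to the same node: 2 branches. Total: 8 + 2 = 10.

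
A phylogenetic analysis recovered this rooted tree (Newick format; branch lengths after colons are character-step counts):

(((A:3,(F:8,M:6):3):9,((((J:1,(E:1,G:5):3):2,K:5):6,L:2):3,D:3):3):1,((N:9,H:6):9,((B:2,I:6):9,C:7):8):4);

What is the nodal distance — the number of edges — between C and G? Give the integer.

The MRCA of C and G is the root of the tree.
From C up to that node: 3 branches. From G up to the same node: 7 branches. Total: 3 + 7 = 10.

10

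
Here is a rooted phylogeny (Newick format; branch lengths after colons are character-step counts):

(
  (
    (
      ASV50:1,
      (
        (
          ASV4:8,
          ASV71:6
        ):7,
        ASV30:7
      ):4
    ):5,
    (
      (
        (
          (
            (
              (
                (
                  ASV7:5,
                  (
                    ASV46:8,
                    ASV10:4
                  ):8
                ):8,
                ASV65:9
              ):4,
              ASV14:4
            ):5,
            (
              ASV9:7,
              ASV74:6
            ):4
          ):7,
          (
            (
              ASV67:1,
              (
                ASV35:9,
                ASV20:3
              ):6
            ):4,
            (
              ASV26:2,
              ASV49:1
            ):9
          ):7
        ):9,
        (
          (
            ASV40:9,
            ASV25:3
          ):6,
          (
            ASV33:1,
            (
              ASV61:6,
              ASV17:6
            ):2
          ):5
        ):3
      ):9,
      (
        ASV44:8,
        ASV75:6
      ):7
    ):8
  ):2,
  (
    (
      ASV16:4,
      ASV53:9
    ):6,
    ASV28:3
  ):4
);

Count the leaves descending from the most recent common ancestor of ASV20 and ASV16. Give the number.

The MRCA of ASV20 and ASV16 is the root, so the clade is the entire tree.
That clade contains 26 terminal taxa: ASV10, ASV14, ASV16, ASV17, ASV20, ASV25, ASV26, ASV28, ASV30, ASV33, ASV35, ASV4, ASV40, ASV44, ASV46, ASV49, ASV50, ASV53, ASV61, ASV65, ASV67, ASV7, ASV71, ASV74, ASV75, ASV9.

26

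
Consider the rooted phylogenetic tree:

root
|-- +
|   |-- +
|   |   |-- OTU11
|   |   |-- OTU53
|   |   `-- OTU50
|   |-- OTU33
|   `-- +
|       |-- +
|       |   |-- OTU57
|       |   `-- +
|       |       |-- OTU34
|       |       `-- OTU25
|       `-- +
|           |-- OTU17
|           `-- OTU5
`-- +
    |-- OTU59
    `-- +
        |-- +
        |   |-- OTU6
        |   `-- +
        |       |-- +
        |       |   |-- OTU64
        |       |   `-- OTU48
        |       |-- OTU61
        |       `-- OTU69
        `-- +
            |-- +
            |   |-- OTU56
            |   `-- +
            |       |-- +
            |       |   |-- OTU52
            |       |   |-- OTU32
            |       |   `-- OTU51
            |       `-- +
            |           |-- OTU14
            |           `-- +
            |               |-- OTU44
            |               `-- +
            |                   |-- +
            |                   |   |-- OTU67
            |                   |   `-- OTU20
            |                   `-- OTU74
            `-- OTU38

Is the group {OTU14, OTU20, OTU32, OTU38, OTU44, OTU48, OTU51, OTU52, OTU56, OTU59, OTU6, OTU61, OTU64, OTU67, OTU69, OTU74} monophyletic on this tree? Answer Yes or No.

Yes

The most recent common ancestor of these taxa subtends (OTU59,((OTU6,((OTU64,OTU48),OTU61,OTU69)),((OTU56,((OTU52,OTU32,OTU51),(OTU14,(OTU44,((OTU67,OTU20),OTU74))))),OTU38))).
That clade has exactly 16 tips — every listed taxon and nothing else — so the group is monophyletic.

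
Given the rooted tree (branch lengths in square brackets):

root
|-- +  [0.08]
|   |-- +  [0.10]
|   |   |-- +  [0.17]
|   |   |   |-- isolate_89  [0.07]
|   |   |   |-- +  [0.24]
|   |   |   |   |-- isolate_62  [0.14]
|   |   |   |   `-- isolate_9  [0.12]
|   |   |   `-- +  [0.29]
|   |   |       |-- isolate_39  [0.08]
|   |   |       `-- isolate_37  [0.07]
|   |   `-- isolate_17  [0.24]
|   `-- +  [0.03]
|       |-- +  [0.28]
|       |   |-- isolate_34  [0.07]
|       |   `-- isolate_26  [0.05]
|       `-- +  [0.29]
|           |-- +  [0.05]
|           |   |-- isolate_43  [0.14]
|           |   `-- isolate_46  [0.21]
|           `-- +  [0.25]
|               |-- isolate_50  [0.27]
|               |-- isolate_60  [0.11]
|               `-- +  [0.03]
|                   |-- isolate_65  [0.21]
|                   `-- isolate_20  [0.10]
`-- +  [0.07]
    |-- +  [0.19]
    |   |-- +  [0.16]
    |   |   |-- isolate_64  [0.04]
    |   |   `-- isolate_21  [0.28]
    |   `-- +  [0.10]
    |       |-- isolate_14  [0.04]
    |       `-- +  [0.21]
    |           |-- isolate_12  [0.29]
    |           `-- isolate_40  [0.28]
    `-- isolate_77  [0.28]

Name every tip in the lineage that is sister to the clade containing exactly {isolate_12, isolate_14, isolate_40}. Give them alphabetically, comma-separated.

isolate_21, isolate_64

The clade containing exactly {isolate_12, isolate_14, isolate_40} attaches to the tree at the node subtending ((isolate_64,isolate_21),(isolate_14,(isolate_12,isolate_40))).
The other lineage descending from that same node — the sister group — is (isolate_64,isolate_21); its 2 tips in alphabetical order are the answer.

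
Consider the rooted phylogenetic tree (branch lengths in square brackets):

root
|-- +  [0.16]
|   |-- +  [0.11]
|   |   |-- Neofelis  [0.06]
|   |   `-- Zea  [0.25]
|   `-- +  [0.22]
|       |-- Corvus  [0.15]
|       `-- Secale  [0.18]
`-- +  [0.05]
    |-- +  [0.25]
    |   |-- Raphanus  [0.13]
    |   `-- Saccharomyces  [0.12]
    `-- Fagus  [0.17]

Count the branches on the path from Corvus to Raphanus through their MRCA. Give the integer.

6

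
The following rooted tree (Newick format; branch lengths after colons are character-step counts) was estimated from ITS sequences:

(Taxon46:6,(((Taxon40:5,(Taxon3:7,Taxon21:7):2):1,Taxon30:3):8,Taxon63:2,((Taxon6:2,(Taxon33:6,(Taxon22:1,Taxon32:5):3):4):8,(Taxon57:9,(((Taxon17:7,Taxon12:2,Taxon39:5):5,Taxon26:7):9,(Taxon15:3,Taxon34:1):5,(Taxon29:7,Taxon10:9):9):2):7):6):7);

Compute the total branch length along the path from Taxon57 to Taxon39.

30

The path runs Taxon57 → … → MRCA → … → Taxon39; the MRCA is the node subtending (Taxon57,(((Taxon17,Taxon12,Taxon39),Taxon26),(Taxon15,Taxon34),(Taxon29,Taxon10))).
Branch lengths along that path: 9 + 2 + 9 + 5 + 5 = 30.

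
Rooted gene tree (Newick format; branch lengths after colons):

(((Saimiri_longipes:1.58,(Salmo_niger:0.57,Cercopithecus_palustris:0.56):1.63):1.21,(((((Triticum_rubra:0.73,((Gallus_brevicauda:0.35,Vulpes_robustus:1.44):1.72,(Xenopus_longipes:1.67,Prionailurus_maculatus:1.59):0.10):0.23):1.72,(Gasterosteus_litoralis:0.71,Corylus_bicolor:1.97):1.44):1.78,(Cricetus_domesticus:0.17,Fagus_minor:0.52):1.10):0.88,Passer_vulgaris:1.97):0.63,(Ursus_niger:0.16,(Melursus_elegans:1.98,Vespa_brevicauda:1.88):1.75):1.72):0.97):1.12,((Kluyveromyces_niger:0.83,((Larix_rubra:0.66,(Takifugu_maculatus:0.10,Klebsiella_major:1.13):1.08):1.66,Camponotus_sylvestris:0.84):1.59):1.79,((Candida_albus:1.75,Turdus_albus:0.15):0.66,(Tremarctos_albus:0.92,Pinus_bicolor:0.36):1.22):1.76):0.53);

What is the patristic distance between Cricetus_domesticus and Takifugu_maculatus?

11.62

The path runs Cricetus_domesticus → … → MRCA → … → Takifugu_maculatus; the MRCA is the root of the tree.
Branch lengths along that path: 0.17 + 1.10 + 0.88 + 0.63 + 0.97 + 1.12 + 0.53 + 1.79 + 1.59 + 1.66 + 1.08 + 0.10 = 11.62.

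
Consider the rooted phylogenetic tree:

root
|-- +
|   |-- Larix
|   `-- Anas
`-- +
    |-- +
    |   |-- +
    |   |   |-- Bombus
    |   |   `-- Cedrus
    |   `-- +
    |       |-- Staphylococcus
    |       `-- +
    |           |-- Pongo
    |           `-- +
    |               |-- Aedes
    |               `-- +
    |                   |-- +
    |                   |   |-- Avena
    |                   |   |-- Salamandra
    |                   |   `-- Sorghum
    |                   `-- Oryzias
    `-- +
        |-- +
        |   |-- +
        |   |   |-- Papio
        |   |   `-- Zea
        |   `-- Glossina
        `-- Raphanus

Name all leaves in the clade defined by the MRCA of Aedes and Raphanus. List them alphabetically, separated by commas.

Tracing Aedes: it sits inside (Aedes,((Avena,Salamandra,Sorghum),Oryzias)).
Tracing Raphanus: it sits inside (((Papio,Zea),Glossina),Raphanus).
The smallest clade enclosing both is (((Bombus,Cedrus),(Staphylococcus,(Pongo,(Aedes,((Avena,Salamandra,Sorghum),Oryzias))))),(((Papio,Zea),Glossina),Raphanus)); the answer is its 13 terminal taxa in alphabetical order.

Aedes, Avena, Bombus, Cedrus, Glossina, Oryzias, Papio, Pongo, Raphanus, Salamandra, Sorghum, Staphylococcus, Zea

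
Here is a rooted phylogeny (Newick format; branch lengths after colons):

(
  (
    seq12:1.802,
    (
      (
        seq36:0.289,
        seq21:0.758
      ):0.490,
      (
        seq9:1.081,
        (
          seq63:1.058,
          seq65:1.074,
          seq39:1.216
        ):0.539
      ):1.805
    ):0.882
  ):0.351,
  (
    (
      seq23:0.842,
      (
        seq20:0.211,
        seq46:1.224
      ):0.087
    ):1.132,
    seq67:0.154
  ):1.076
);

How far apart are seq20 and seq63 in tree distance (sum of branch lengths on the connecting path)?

7.141

The path runs seq20 → … → MRCA → … → seq63; the MRCA is the root of the tree.
Branch lengths along that path: 0.211 + 0.087 + 1.132 + 1.076 + 0.351 + 0.882 + 1.805 + 0.539 + 1.058 = 7.141.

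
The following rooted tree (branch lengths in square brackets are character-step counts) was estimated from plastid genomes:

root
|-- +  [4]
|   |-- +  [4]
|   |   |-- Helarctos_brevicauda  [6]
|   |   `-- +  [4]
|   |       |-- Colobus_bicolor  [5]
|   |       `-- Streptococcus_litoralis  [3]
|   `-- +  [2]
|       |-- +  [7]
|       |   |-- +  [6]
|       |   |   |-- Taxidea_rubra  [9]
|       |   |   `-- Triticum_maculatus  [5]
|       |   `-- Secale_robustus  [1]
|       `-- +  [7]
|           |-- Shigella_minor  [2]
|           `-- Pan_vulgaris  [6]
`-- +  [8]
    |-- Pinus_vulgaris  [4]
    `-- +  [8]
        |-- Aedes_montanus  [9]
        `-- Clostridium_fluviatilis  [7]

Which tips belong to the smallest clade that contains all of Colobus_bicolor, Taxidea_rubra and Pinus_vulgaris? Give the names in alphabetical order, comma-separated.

Tracing Colobus_bicolor: it sits inside (Colobus_bicolor,Streptococcus_litoralis).
Tracing Taxidea_rubra: it sits inside (Taxidea_rubra,Triticum_maculatus).
Tracing Pinus_vulgaris: it sits inside (Pinus_vulgaris,(Aedes_montanus,Clostridium_fluviatilis)).
The smallest clade enclosing all 3 is the whole tree (their MRCA is the root), so the answer is all 11 tips in alphabetical order.

Aedes_montanus, Clostridium_fluviatilis, Colobus_bicolor, Helarctos_brevicauda, Pan_vulgaris, Pinus_vulgaris, Secale_robustus, Shigella_minor, Streptococcus_litoralis, Taxidea_rubra, Triticum_maculatus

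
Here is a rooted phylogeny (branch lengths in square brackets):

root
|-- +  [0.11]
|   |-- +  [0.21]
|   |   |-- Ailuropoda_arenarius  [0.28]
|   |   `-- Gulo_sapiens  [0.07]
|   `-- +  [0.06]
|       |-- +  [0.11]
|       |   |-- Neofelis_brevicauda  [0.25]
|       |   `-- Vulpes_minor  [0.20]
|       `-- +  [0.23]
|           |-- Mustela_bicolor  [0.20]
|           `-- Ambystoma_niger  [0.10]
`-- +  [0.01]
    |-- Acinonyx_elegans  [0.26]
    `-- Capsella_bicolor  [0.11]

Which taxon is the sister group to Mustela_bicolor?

Ambystoma_niger

Mustela_bicolor attaches to the tree at the node subtending (Mustela_bicolor,Ambystoma_niger).
The other lineage descending from that same node — the sister group — is the single tip Ambystoma_niger.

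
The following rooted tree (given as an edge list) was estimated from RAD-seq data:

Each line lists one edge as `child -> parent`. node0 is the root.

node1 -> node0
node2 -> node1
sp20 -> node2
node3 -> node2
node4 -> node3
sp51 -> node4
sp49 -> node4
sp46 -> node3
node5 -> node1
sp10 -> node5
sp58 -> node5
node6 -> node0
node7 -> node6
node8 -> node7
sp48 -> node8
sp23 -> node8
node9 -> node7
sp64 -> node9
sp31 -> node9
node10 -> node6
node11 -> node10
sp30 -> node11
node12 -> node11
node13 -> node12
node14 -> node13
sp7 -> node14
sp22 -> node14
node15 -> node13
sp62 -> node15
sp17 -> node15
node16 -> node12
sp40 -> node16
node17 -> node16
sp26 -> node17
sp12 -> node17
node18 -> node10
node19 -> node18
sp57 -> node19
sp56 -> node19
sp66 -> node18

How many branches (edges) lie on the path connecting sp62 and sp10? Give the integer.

10

The MRCA of sp62 and sp10 is the root of the tree.
From sp62 up to that node: 7 branches. From sp10 up to the same node: 3 branches. Total: 7 + 3 = 10.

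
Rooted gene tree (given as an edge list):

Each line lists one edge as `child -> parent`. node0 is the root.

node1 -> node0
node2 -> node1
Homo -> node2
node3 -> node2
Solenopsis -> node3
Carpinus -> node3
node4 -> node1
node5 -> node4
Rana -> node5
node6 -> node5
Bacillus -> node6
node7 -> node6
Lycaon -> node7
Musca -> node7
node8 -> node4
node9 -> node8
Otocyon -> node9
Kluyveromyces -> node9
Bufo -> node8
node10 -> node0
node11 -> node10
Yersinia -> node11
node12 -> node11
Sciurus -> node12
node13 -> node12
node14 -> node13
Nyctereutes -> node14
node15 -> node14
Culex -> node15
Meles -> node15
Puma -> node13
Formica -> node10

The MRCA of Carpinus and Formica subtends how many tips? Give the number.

The MRCA of Carpinus and Formica is the root, so the clade is the entire tree.
That clade contains 17 terminal taxa: Bacillus, Bufo, Carpinus, Culex, Formica, Homo, Kluyveromyces, Lycaon, Meles, Musca, Nyctereutes, Otocyon, Puma, Rana, Sciurus, Solenopsis, Yersinia.

17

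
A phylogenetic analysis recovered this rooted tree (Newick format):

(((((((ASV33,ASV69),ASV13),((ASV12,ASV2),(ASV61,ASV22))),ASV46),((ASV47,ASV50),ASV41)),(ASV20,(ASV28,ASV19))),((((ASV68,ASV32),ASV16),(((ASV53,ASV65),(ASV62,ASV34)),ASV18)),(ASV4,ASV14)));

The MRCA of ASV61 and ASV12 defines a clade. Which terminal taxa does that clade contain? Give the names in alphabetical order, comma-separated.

ASV12, ASV2, ASV22, ASV61

Tracing ASV61: it sits inside (ASV61,ASV22).
Tracing ASV12: it sits inside (ASV12,ASV2).
The smallest clade enclosing both is ((ASV12,ASV2),(ASV61,ASV22)); the answer is its 4 terminal taxa in alphabetical order.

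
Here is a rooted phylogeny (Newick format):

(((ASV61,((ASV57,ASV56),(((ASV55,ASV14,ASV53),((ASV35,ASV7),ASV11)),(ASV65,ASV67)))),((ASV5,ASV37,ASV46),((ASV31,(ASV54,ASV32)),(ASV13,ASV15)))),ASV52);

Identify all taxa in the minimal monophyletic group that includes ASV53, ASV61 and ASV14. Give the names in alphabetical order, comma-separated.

ASV11, ASV14, ASV35, ASV53, ASV55, ASV56, ASV57, ASV61, ASV65, ASV67, ASV7

Tracing ASV53: it sits inside (ASV55,ASV14,ASV53).
Tracing ASV61: it sits inside (ASV61,((ASV57,ASV56),(((ASV55,ASV14,ASV53),((ASV35,ASV7),ASV11)),(ASV65,ASV67)))).
Tracing ASV14: it sits inside (ASV55,ASV14,ASV53).
The smallest clade enclosing all 3 is (ASV61,((ASV57,ASV56),(((ASV55,ASV14,ASV53),((ASV35,ASV7),ASV11)),(ASV65,ASV67)))); the answer is its 11 terminal taxa in alphabetical order.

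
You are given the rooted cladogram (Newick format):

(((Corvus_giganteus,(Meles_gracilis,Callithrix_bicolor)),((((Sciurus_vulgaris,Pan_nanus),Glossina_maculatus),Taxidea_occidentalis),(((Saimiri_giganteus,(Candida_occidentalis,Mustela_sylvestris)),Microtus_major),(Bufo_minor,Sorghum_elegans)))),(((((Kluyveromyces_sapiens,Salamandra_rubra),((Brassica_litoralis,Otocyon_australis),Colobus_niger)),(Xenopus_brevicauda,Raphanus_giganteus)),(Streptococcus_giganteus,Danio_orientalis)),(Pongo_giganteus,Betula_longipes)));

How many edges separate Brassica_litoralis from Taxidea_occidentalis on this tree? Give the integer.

11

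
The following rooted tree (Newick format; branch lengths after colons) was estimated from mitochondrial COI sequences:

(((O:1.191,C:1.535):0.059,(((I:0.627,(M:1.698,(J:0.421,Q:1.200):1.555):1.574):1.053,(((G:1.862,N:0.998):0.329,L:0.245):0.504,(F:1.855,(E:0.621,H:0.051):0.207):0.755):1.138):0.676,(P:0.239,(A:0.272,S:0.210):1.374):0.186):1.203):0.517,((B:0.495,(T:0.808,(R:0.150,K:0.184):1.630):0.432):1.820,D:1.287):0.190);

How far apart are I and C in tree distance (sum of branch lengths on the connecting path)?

5.153

The path runs I → … → MRCA → … → C; the MRCA is the node subtending ((O,C),(((I,(M,(J,Q))),(((G,N),L),(F,(E,H)))),(P,(A,S)))).
Branch lengths along that path: 0.627 + 1.053 + 0.676 + 1.203 + 0.059 + 1.535 = 5.153.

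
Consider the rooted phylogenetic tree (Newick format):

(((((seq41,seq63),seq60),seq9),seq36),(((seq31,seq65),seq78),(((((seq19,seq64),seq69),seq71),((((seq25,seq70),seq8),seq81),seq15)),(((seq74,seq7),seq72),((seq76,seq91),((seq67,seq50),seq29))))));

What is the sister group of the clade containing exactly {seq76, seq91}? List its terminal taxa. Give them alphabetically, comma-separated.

seq29, seq50, seq67

The clade containing exactly {seq76, seq91} attaches to the tree at the node subtending ((seq76,seq91),((seq67,seq50),seq29)).
The other lineage descending from that same node — the sister group — is ((seq67,seq50),seq29); its 3 tips in alphabetical order are the answer.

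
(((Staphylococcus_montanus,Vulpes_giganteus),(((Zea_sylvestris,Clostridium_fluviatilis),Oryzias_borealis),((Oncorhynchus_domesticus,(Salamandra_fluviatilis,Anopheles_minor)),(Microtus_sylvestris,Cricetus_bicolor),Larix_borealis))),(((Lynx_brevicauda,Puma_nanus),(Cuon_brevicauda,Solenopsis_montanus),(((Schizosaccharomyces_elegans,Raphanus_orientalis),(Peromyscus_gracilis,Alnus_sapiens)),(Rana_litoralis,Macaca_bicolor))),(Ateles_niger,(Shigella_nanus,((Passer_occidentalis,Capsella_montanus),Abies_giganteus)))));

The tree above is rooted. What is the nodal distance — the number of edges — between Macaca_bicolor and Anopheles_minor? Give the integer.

11

The MRCA of Macaca_bicolor and Anopheles_minor is the root of the tree.
From Macaca_bicolor up to that node: 5 branches. From Anopheles_minor up to the same node: 6 branches. Total: 5 + 6 = 11.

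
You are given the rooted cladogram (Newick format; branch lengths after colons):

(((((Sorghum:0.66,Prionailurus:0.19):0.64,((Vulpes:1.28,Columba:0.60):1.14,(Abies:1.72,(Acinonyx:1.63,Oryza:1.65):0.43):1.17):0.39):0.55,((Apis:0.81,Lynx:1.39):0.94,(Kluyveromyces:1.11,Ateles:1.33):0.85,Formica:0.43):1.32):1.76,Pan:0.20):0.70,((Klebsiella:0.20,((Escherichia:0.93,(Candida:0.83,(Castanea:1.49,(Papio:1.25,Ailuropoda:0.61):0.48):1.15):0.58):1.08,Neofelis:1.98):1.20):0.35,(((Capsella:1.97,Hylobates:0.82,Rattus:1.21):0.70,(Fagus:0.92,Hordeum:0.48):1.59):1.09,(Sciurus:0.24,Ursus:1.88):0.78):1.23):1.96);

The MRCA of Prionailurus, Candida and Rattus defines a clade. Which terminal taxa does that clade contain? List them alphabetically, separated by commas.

Tracing Prionailurus: it sits inside (Sorghum,Prionailurus).
Tracing Candida: it sits inside (Candida,(Castanea,(Papio,Ailuropoda))).
Tracing Rattus: it sits inside (Capsella,Hylobates,Rattus).
The smallest clade enclosing all 3 is the whole tree (their MRCA is the root), so the answer is all 27 tips in alphabetical order.

Abies, Acinonyx, Ailuropoda, Apis, Ateles, Candida, Capsella, Castanea, Columba, Escherichia, Fagus, Formica, Hordeum, Hylobates, Klebsiella, Kluyveromyces, Lynx, Neofelis, Oryza, Pan, Papio, Prionailurus, Rattus, Sciurus, Sorghum, Ursus, Vulpes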